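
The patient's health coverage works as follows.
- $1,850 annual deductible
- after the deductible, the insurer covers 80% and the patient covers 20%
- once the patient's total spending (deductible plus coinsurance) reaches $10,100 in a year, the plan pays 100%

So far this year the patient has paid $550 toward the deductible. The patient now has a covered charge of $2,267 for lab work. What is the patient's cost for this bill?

$1,493.40

$550 of the $1,850 deductible is already met, leaving $1,300.
After the $1,300 deductible portion, $2,267 − $1,300 = $967 is subject to coinsurance.
Coinsurance: $967 × 20% = $193.40.
So the patient owes $1,300 + $193.40 = $1,493.40 before any cap.
Total out-of-pocket so far would be $550 + $1,493.40 = $2,043.40, below the $10,100 cap — no reduction.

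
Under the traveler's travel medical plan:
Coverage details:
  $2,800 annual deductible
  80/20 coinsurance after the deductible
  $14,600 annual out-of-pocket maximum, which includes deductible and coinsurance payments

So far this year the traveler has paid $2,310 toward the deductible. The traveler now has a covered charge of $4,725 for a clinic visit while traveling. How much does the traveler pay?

$2,310 of the $2,800 deductible is already met, leaving $490.
That leaves $4,725 − $490 = $4,235 for coinsurance.
Traveler's 20% share of $4,235 is $847.
That puts the traveler's cost at $490 + $847 = $1,337 before any cap.
Year-to-date out-of-pocket becomes $2,310 + $1,337 = $3,647, still under the $14,600 maximum, so no cap applies.

$1,337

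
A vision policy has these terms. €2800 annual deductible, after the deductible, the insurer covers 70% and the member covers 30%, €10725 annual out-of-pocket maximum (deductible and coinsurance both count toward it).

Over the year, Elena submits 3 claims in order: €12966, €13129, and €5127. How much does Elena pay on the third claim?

€936.50

Claim 1 (€12966): deductible takes €2800, €10166 remains; 30% of €10166 = €3049.80. Member pays €5849.80; OOP now €5849.80.
Claim 2 (€13129): 30% coinsurance on €13129 = €3938.70. Cost to member: €3938.70. OOP to date €9788.50.
Claim 3 (€5127): deductible met; 30% of €5127 = €1538.10. That would push OOP to €11326.60, over the €10725 cap, so member pays €10725 − €9788.50 = €936.50.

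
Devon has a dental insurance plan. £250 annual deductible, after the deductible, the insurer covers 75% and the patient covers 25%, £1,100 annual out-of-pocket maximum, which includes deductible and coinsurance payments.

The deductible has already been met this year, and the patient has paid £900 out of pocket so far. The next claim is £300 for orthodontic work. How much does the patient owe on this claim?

The deductible is already satisfied, so the full bill goes to coinsurance.
Coinsurance: £300 × 25% = £75.
Year-to-date out-of-pocket becomes £900 + £75 = £975, still under the £1,100 maximum, so no cap applies.

£75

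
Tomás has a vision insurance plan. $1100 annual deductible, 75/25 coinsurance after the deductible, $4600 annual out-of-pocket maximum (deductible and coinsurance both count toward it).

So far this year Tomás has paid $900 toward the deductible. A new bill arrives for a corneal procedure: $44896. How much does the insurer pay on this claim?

$900 of the $1100 deductible is already met, leaving $200.
After the $200 deductible portion, $44896 − $200 = $44696 is subject to coinsurance.
Coinsurance: $44696 × 25% = $11174.
That puts the member's cost at $200 + $11174 = $11374 before any cap.
That would bring total out-of-pocket to $12274, past the $4600 cap. The member is capped at $4600 − $900 = $3700 on this claim.
Insurer pays the balance: $44896 − $3700 = $41196.

$41196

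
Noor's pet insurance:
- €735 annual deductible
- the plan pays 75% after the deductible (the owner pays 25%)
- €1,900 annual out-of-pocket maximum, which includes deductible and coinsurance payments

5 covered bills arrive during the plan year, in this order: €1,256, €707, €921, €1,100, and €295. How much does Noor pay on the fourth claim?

€275

Bill 1, €1,256: €735 finishes the deductible; €521 goes to coinsurance; coinsurance €521 × 25% = €130.25. Cost to owner: €865.25. OOP to date €865.25.
Bill 2, €707: deductible met; 25% of €707 = €176.75. Owner pays €176.75; OOP now €1,042.
Bill 3, €921: deductible met; 25% of €921 = €230.25. Cost to owner: €230.25. OOP to date €1,272.25.
Bill 4, €1,100: deductible already satisfied, so owner's share is 25% × €1,100 = €275. Owner pays €275; OOP now €1,547.25.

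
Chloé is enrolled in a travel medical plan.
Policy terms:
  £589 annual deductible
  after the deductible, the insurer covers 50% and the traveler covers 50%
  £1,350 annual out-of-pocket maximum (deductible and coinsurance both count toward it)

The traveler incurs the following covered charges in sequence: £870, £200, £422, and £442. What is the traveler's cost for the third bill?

£211

Claim 1 — £870: £589 finishes the deductible; £281 goes to coinsurance; 50% of £281 = £140.50. Traveler pays £729.50; OOP now £729.50.
Claim 2 — £200: 50% coinsurance on £200 = £100. Traveler owes £100 (running OOP £829.50).
Claim 3 — £422: deductible met; 50% of £422 = £211. Cost to traveler: £211. OOP to date £1,040.50.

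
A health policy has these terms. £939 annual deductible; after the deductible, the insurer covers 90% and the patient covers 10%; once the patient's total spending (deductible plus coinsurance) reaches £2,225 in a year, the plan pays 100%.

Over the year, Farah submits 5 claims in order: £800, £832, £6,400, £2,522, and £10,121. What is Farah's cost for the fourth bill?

£252.20

#1 (£800): fully absorbed by the deductible. Cost to patient: £800. OOP to date £800.
#2 (£832): £139 to deductible, leaving £693; 10% of £693 = £69.30. Patient owes £208.30 (running OOP £1,008.30).
#3 (£6,400): deductible met; 10% of £6,400 = £640. Cost to patient: £640. OOP to date £1,648.30.
#4 (£2,522): deductible met; 10% of £2,522 = £252.20. Patient pays £252.20; OOP now £1,900.50.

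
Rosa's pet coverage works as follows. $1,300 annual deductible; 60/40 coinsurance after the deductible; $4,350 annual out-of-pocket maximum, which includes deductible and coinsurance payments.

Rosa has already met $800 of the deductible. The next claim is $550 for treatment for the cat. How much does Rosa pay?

Remaining deductible: $1,300 − $800 = $500.
After the $500 deductible portion, $550 − $500 = $50 is subject to coinsurance.
Coinsurance: $50 × 40% = $20.
Owner responsibility before any cap: $500 + $20 = $520.
Year-to-date out-of-pocket becomes $800 + $520 = $1,320, still under the $4,350 maximum, so no cap applies.

$520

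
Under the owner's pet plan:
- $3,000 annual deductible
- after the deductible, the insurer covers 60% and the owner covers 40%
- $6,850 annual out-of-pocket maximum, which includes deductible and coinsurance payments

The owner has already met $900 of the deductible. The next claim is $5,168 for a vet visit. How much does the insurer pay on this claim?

Deductible still to meet: $3,000 − $900 = $2,100.
After the $2,100 deductible portion, $5,168 − $2,100 = $3,068 is subject to coinsurance.
Coinsurance: $3,068 × 40% = $1,227.20.
Owner responsibility before any cap: $2,100 + $1,227.20 = $3,327.20.
Cumulative spending $900 + $3,327.20 = $4,227.20 stays under the $6,850 maximum.
The plan picks up $5,168 − $3,327.20 = $1,840.80.

$1,840.80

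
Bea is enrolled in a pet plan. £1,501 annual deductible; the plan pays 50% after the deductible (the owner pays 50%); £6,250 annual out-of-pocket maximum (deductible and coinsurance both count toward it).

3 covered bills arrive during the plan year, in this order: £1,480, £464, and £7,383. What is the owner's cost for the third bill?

Claim 1 (£1,480): fully absorbed by the deductible. Cost to owner: £1,480. OOP to date £1,480.
Claim 2 (£464): deductible takes £21, £443 remains; 50% of £443 = £221.50. Owner pays £242.50; OOP now £1,722.50.
Claim 3 (£7,383): deductible already satisfied, so owner's share is 50% × £7,383 = £3,691.50. Cost to owner: £3,691.50. OOP to date £5,414.

£3,691.50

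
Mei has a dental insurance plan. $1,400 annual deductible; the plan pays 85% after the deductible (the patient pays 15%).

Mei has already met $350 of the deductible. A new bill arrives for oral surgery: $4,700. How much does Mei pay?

Deductible still to meet: $1,400 − $350 = $1,050.
That leaves $4,700 − $1,050 = $3,650 for coinsurance.
Patient's 15% share of $3,650 is $547.50.
So the patient owes $1,050 + $547.50 = $1,597.50.

$1,597.50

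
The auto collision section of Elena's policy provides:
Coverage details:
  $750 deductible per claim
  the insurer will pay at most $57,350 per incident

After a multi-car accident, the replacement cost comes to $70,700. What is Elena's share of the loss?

Less the $750 deductible: $70,700 − $750 = $69,950.
$69,950 exceeds the $57,350 limit, so the insurer pays the limit: $57,350.
Driver's share is the uncovered remainder: $70,700 − $57,350 = $13,350.

$13,350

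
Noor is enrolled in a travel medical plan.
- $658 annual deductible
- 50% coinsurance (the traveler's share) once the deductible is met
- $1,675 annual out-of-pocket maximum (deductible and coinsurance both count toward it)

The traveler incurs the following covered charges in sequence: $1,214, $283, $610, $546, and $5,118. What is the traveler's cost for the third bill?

$305

Claim 1 ($1,214): $658 finishes the deductible; $556 goes to coinsurance; 50% of $556 = $278. Cost to traveler: $936. OOP to date $936.
Claim 2 ($283): deductible met; 50% of $283 = $141.50. Traveler owes $141.50 (running OOP $1,077.50).
Claim 3 ($610): deductible already satisfied, so traveler's share is 50% × $610 = $305. Cost to traveler: $305. OOP to date $1,382.50.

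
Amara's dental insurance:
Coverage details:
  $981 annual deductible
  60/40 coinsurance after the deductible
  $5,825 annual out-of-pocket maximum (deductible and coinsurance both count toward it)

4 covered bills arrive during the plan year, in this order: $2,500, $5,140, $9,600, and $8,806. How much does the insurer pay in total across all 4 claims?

$20,221

Claim 1 ($2,500): $981 finishes the deductible; $1,519 goes to coinsurance; 40% of $1,519 = $607.60. Patient pays $1,588.60; OOP now $1,588.60. Plan pays $2,500 − $1,588.60 = $911.40.
Claim 2 ($5,140): deductible already satisfied, so patient's share is 40% × $5,140 = $2,056. Patient pays $2,056; OOP now $3,644.60. Insurer: $5,140 − $2,056 = $3,084.
Claim 3 ($9,600): deductible met; 40% of $9,600 = $3,840. OOP would hit $7,484.60 > $5,825, so the cap limits the patient to $5,825 − $3,644.60 = $2,180.40. Insurer: $9,600 − $2,180.40 = $7,419.60.
Claim 4 ($8,806): 40% coinsurance on $8,806 = $3,522.40. That would push OOP to $9,347.40, over the $5,825 cap, so patient pays $5,825 − $5,825 = $0. Insurer: $8,806 − $0 = $8,806.
Insurer total = bills − patient's total = $26,046 − $5,825 = $20,221.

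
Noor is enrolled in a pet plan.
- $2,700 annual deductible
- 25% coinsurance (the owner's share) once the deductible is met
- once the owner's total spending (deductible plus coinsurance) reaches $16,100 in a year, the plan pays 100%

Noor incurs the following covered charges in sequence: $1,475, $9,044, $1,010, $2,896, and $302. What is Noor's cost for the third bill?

Claim 1 ($1,475): entire amount goes to the deductible. Owner pays $1,475; OOP now $1,475.
Claim 2 ($9,044): $1,225 finishes the deductible; $7,819 goes to coinsurance; owner's 25% is $1,954.75. Owner owes $3,179.75 (running OOP $4,654.75).
Claim 3 ($1,010): 25% coinsurance on $1,010 = $252.50. Cost to owner: $252.50. OOP to date $4,907.25.

$252.50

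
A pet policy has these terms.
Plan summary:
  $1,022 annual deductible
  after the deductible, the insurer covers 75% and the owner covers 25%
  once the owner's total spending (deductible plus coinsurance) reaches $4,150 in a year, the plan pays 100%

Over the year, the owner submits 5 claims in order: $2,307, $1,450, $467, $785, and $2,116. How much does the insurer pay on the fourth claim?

Bill 1, $2,307: deductible takes $1,022, $1,285 remains; owner's 25% is $321.25. Cost to owner: $1,343.25. OOP to date $1,343.25. Plan pays $2,307 − $1,343.25 = $963.75.
Bill 2, $1,450: deductible already satisfied, so owner's share is 25% × $1,450 = $362.50. Owner pays $362.50; OOP now $1,705.75. Plan pays $1,450 − $362.50 = $1,087.50.
Bill 3, $467: 25% coinsurance on $467 = $116.75. Owner owes $116.75 (running OOP $1,822.50). Insurer: $467 − $116.75 = $350.25.
Bill 4, $785: 25% coinsurance on $785 = $196.25. Owner pays $196.25; OOP now $2,018.75. Plan pays $785 − $196.25 = $588.75.

$588.75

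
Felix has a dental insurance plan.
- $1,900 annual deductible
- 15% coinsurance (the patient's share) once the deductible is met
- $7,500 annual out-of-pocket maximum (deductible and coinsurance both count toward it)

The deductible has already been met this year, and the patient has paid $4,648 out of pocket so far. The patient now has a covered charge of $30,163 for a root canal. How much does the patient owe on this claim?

$2,852

With the deductible met, the entire $30,163 is subject to coinsurance.
15% of $30,163 = $4,524.45 falls to the patient.
Year-to-date out-of-pocket would reach $4,648 + $4,524.45 = $9,172.45, above the $7,500 maximum, so the patient pays only $7,500 − $4,648 = $2,852.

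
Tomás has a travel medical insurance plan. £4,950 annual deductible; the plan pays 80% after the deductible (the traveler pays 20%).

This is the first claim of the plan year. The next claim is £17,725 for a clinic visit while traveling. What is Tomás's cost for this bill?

Deductible not yet touched, so the first £4,950 of the bill goes to the deductible.
The remaining £12,775 (= £17,725 − £4,950) moves to coinsurance.
Traveler's 20% share of £12,775 is £2,555.
That puts the traveler's cost at £4,950 + £2,555 = £7,505.

£7,505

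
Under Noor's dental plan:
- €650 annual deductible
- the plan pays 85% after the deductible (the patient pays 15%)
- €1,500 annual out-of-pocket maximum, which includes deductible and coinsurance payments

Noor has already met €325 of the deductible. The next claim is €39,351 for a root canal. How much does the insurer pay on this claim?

Deductible still to meet: €650 − €325 = €325.
After the €325 deductible portion, €39,351 − €325 = €39,026 is subject to coinsurance.
Patient's 15% share of €39,026 is €5,853.90.
That puts the patient's cost at €325 + €5,853.90 = €6,178.90 before any cap.
That would bring total out-of-pocket to €6,503.90, past the €1,500 cap. The patient is capped at €1,500 − €325 = €1,175 on this claim.
Insurer pays the balance: €39,351 − €1,175 = €38,176.

€38,176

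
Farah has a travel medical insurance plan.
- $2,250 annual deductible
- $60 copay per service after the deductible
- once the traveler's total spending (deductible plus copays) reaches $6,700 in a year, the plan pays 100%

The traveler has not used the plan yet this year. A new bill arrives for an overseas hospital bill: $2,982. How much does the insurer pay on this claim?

Deductible not yet touched, so the first $2,250 of the bill goes to the deductible.
After the $2,250 deductible portion, $2,982 − $2,250 = $732 is subject to the copay.
Copay on this service: $60.
Traveler responsibility before any cap: $2,250 + $60 = $2,310.
Total out-of-pocket so far would be $0 + $2,310 = $2,310, below the $6,700 cap — no reduction.
Insurer pays the balance: $2,982 − $2,310 = $672.

$672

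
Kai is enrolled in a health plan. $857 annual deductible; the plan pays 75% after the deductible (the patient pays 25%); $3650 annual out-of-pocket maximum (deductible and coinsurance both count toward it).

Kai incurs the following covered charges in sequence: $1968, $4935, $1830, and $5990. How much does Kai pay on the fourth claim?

$824

#1 ($1968): $857 to deductible, leaving $1111; patient's 25% is $277.75. Cost to patient: $1134.75. OOP to date $1134.75.
#2 ($4935): deductible met; 25% of $4935 = $1233.75. Patient pays $1233.75; OOP now $2368.50.
#3 ($1830): 25% coinsurance on $1830 = $457.50. Patient owes $457.50 (running OOP $2826).
#4 ($5990): deductible met; 25% of $5990 = $1497.50. OOP would hit $4323.50 > $3650, so the cap limits the patient to $3650 − $2826 = $824.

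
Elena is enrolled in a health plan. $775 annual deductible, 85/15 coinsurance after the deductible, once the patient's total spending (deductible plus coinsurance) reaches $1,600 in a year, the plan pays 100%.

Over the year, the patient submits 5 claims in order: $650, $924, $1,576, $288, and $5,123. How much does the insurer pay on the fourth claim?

$244.80

#1 ($650): fully absorbed by the deductible. Patient pays $650; OOP now $650. Plan pays $650 − $650 = $0.
#2 ($924): $125 finishes the deductible; $799 goes to coinsurance; 15% of $799 = $119.85. Cost to patient: $244.85. OOP to date $894.85. Plan pays $924 − $244.85 = $679.15.
#3 ($1,576): 15% coinsurance on $1,576 = $236.40. Patient owes $236.40 (running OOP $1,131.25). Plan pays $1,576 − $236.40 = $1,339.60.
#4 ($288): 15% coinsurance on $288 = $43.20. Patient pays $43.20; OOP now $1,174.45. Plan pays $288 − $43.20 = $244.80.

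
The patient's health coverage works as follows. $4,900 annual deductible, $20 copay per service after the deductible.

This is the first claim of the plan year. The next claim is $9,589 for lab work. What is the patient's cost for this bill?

$4,920

Deductible not yet touched, so the first $4,900 of the bill goes to the deductible.
After the $4,900 deductible portion, $9,589 − $4,900 = $4,689 is subject to the copay.
Copay on this service: $20.
Patient responsibility: $4,900 + $20 = $4,920.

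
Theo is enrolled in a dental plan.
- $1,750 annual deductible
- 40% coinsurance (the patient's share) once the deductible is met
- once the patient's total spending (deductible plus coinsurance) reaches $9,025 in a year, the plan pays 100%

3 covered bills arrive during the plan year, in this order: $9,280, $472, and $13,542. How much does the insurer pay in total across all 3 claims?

$14,269

Claim 1 ($9,280): $1,750 to deductible, leaving $7,530; 40% of $7,530 = $3,012. Patient pays $4,762; OOP now $4,762. Plan pays $9,280 − $4,762 = $4,518.
Claim 2 ($472): deductible already satisfied, so patient's share is 40% × $472 = $188.80. Cost to patient: $188.80. OOP to date $4,950.80. Insurer: $472 − $188.80 = $283.20.
Claim 3 ($13,542): deductible met; 40% of $13,542 = $5,416.80. That would push OOP to $10,367.60, over the $9,025 cap, so patient pays $9,025 − $4,950.80 = $4,074.20. Plan pays $13,542 − $4,074.20 = $9,467.80.
Insurer total = bills − patient's total = $23,294 − $9,025 = $14,269.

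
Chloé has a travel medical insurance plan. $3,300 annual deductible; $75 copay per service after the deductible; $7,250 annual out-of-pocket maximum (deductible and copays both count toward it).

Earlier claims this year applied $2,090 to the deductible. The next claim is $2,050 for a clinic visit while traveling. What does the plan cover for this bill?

Remaining deductible: $3,300 − $2,090 = $1,210.
The remaining $840 (= $2,050 − $1,210) moves to the copay.
Copay on this service: $75.
That puts the traveler's cost at $1,210 + $75 = $1,285 before any cap.
Cumulative spending $2,090 + $1,285 = $3,375 stays under the $7,250 maximum.
The insurer covers the remainder: $2,050 − $1,285 = $765.

$765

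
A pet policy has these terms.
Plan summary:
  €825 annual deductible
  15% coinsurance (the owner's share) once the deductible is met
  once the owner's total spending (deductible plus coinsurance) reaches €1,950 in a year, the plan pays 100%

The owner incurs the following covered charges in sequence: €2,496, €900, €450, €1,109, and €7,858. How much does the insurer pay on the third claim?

Bill 1, €2,496: €825 to deductible, leaving €1,671; 15% of €1,671 = €250.65. Cost to owner: €1,075.65. OOP to date €1,075.65. Insurer: €2,496 − €1,075.65 = €1,420.35.
Bill 2, €900: 15% coinsurance on €900 = €135. Owner owes €135 (running OOP €1,210.65). Insurer: €900 − €135 = €765.
Bill 3, €450: 15% coinsurance on €450 = €67.50. Cost to owner: €67.50. OOP to date €1,278.15. Plan pays €450 − €67.50 = €382.50.

€382.50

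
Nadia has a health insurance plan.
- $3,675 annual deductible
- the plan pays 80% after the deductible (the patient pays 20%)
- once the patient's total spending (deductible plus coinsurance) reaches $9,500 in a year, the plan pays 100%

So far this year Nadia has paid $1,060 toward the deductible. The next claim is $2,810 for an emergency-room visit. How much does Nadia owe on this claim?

$2,654

$1,060 of the $3,675 deductible is already met, leaving $2,615.
After the $2,615 deductible portion, $2,810 − $2,615 = $195 is subject to coinsurance.
20% of $195 = $39 falls to the patient.
Patient responsibility before any cap: $2,615 + $39 = $2,654.
Cumulative spending $1,060 + $2,654 = $3,714 stays under the $9,500 maximum.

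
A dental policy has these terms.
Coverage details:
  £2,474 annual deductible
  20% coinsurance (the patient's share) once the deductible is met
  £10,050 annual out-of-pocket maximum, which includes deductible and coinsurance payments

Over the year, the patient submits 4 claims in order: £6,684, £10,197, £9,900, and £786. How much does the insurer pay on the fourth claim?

£628.80

Bill 1, £6,684: £2,474 to deductible, leaving £4,210; coinsurance £4,210 × 20% = £842. Patient owes £3,316 (running OOP £3,316). Insurer: £6,684 − £3,316 = £3,368.
Bill 2, £10,197: deductible already satisfied, so patient's share is 20% × £10,197 = £2,039.40. Patient pays £2,039.40; OOP now £5,355.40. Insurer: £10,197 − £2,039.40 = £8,157.60.
Bill 3, £9,900: deductible already satisfied, so patient's share is 20% × £9,900 = £1,980. Patient pays £1,980; OOP now £7,335.40. Plan pays £9,900 − £1,980 = £7,920.
Bill 4, £786: deductible met; 20% of £786 = £157.20. Patient owes £157.20 (running OOP £7,492.60). Insurer: £786 − £157.20 = £628.80.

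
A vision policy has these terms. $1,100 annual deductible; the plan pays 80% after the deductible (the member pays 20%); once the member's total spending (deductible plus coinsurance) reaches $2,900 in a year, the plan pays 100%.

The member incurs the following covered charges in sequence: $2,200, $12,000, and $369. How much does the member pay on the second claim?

Claim 1 ($2,200): deductible takes $1,100, $1,100 remains; coinsurance $1,100 × 20% = $220. Member pays $1,320; OOP now $1,320.
Claim 2 ($12,000): deductible already satisfied, so member's share is 20% × $12,000 = $2,400. Adding that to $1,320 gives $3,720, past the $2,900 cap; member pays only $2,900 − $1,320 = $1,580.

$1,580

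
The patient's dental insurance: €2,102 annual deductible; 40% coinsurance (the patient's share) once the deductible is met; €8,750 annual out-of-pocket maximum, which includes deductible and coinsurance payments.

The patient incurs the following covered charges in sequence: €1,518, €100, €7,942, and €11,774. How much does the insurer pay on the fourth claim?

Claim 1 — €1,518: entire amount goes to the deductible. Patient owes €1,518 (running OOP €1,518). Insurer: €1,518 − €1,518 = €0.
Claim 2 — €100: entire amount goes to the deductible. Patient owes €100 (running OOP €1,618). Insurer: €100 − €100 = €0.
Claim 3 — €7,942: €484 finishes the deductible; €7,458 goes to coinsurance; coinsurance €7,458 × 40% = €2,983.20. Patient pays €3,467.20; OOP now €5,085.20. Insurer: €7,942 − €3,467.20 = €4,474.80.
Claim 4 — €11,774: 40% coinsurance on €11,774 = €4,709.60. That would push OOP to €9,794.80, over the €8,750 cap, so patient pays €8,750 − €5,085.20 = €3,664.80. Plan pays €11,774 − €3,664.80 = €8,109.20.

€8,109.20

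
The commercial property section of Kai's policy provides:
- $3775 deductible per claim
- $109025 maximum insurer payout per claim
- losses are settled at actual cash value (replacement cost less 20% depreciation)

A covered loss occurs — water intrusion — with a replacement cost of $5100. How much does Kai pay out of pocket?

At 20% depreciation, ACV = $5100 − $1020 = $4080.
Subtract the deductible: $4080 − $3775 = $305.
That's under the $109025 cap, so the insurer reimburses the full $305.
Business's share is the uncovered remainder: $5100 − $305 = $4795.

$4795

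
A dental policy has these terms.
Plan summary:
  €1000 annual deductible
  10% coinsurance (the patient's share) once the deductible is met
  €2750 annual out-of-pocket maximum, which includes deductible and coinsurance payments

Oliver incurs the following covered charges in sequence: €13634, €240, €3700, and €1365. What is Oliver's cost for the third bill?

€370

Claim 1 (€13634): €1000 to deductible, leaving €12634; coinsurance €12634 × 10% = €1263.40. Patient pays €2263.40; OOP now €2263.40.
Claim 2 (€240): deductible already satisfied, so patient's share is 10% × €240 = €24. Patient owes €24 (running OOP €2287.40).
Claim 3 (€3700): deductible already satisfied, so patient's share is 10% × €3700 = €370. Patient pays €370; OOP now €2657.40.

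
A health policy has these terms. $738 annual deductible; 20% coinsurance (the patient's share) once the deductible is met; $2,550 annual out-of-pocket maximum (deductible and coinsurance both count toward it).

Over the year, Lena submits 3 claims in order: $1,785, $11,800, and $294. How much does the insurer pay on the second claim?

$10,197.40

Bill 1, $1,785: $738 finishes the deductible; $1,047 goes to coinsurance; coinsurance $1,047 × 20% = $209.40. Patient owes $947.40 (running OOP $947.40). Plan pays $1,785 − $947.40 = $837.60.
Bill 2, $11,800: 20% coinsurance on $11,800 = $2,360. Adding that to $947.40 gives $3,307.40, past the $2,550 cap; patient pays only $2,550 − $947.40 = $1,602.60. Plan pays $11,800 − $1,602.60 = $10,197.40.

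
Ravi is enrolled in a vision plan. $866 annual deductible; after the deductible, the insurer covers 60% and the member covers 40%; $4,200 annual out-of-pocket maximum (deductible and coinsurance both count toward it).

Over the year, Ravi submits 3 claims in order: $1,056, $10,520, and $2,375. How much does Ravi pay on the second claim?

$3,258

Claim 1 — $1,056: $866 finishes the deductible; $190 goes to coinsurance; coinsurance $190 × 40% = $76. Member pays $942; OOP now $942.
Claim 2 — $10,520: deductible met; 40% of $10,520 = $4,208. That would push OOP to $5,150, over the $4,200 cap, so member pays $4,200 − $942 = $3,258.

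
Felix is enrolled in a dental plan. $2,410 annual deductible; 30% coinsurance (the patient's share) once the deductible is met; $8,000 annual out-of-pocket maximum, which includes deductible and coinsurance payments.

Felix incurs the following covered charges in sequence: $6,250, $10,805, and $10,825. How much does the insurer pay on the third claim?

Bill 1, $6,250: $2,410 to deductible, leaving $3,840; patient's 30% is $1,152. Cost to patient: $3,562. OOP to date $3,562. Insurer: $6,250 − $3,562 = $2,688.
Bill 2, $10,805: deductible met; 30% of $10,805 = $3,241.50. Patient pays $3,241.50; OOP now $6,803.50. Plan pays $10,805 − $3,241.50 = $7,563.50.
Bill 3, $10,825: deductible met; 30% of $10,825 = $3,247.50. Adding that to $6,803.50 gives $10,051, past the $8,000 cap; patient pays only $8,000 − $6,803.50 = $1,196.50. Insurer: $10,825 − $1,196.50 = $9,628.50.

$9,628.50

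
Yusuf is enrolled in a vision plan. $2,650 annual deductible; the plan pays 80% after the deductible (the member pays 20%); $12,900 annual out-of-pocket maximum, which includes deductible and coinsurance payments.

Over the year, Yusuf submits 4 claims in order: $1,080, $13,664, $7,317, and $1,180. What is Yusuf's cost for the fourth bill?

$236

Claim 1 — $1,080: fully absorbed by the deductible. Member owes $1,080 (running OOP $1,080).
Claim 2 — $13,664: $1,570 finishes the deductible; $12,094 goes to coinsurance; member's 20% is $2,418.80. Cost to member: $3,988.80. OOP to date $5,068.80.
Claim 3 — $7,317: 20% coinsurance on $7,317 = $1,463.40. Cost to member: $1,463.40. OOP to date $6,532.20.
Claim 4 — $1,180: 20% coinsurance on $1,180 = $236. Member owes $236 (running OOP $6,768.20).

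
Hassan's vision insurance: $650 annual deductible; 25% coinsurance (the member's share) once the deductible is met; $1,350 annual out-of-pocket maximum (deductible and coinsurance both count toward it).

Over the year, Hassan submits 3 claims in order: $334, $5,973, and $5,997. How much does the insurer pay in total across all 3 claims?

$10,954

Bill 1, $334: all of it applies to the deductible. Member pays $334; OOP now $334. Plan pays $334 − $334 = $0.
Bill 2, $5,973: deductible takes $316, $5,657 remains; 25% of $5,657 = $1,414.25. Together that's $316 + $1,414.25 = $1,730.25. OOP would hit $2,064.25 > $1,350, so the cap limits the member to $1,350 − $334 = $1,016. Plan pays $5,973 − $1,016 = $4,957.
Bill 3, $5,997: deductible already satisfied, so member's share is 25% × $5,997 = $1,499.25. OOP would hit $2,849.25 > $1,350, so the cap limits the member to $1,350 − $1,350 = $0. Insurer: $5,997 − $0 = $5,997.
Insurer total = bills − member's total = $12,304 − $1,350 = $10,954.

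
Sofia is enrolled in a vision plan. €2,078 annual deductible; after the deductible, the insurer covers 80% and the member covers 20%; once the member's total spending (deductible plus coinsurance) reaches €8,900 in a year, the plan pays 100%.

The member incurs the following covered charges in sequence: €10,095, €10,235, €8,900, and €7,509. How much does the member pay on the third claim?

€1,780

Claim 1 — €10,095: deductible takes €2,078, €8,017 remains; coinsurance €8,017 × 20% = €1,603.40. Cost to member: €3,681.40. OOP to date €3,681.40.
Claim 2 — €10,235: deductible met; 20% of €10,235 = €2,047. Cost to member: €2,047. OOP to date €5,728.40.
Claim 3 — €8,900: deductible met; 20% of €8,900 = €1,780. Cost to member: €1,780. OOP to date €7,508.40.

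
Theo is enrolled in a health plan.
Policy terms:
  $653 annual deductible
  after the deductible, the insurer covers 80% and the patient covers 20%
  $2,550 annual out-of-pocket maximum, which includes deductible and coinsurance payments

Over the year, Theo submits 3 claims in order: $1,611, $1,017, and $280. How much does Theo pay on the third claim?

$56

Claim 1 — $1,611: $653 finishes the deductible; $958 goes to coinsurance; 20% of $958 = $191.60. Cost to patient: $844.60. OOP to date $844.60.
Claim 2 — $1,017: deductible already satisfied, so patient's share is 20% × $1,017 = $203.40. Cost to patient: $203.40. OOP to date $1,048.
Claim 3 — $280: 20% coinsurance on $280 = $56. Patient owes $56 (running OOP $1,104).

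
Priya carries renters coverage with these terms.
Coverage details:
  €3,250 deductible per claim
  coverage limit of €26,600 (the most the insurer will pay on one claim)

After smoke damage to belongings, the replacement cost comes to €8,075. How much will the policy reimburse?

Less the €3,250 deductible: €8,075 − €3,250 = €4,825.
That's under the €26,600 cap, so the insurer reimburses the full €4,825.

€4,825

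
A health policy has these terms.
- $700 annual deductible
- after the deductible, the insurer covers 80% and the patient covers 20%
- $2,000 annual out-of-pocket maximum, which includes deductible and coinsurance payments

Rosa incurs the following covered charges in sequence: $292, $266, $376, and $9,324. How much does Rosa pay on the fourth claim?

$1,253.20

#1 ($292): entire amount goes to the deductible. Patient owes $292 (running OOP $292).
#2 ($266): entire amount goes to the deductible. Patient owes $266 (running OOP $558).
#3 ($376): $142 finishes the deductible; $234 goes to coinsurance; 20% of $234 = $46.80. Patient pays $188.80; OOP now $746.80.
#4 ($9,324): deductible already satisfied, so patient's share is 20% × $9,324 = $1,864.80. Adding that to $746.80 gives $2,611.60, past the $2,000 cap; patient pays only $2,000 − $746.80 = $1,253.20.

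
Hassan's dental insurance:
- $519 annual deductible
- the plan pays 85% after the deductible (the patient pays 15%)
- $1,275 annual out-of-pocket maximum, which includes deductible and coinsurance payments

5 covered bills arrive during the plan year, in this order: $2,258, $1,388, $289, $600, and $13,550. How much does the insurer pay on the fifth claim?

$13,396.40

#1 ($2,258): $519 finishes the deductible; $1,739 goes to coinsurance; 15% of $1,739 = $260.85. Cost to patient: $779.85. OOP to date $779.85. Insurer: $2,258 − $779.85 = $1,478.15.
#2 ($1,388): deductible met; 15% of $1,388 = $208.20. Patient owes $208.20 (running OOP $988.05). Insurer: $1,388 − $208.20 = $1,179.80.
#3 ($289): deductible already satisfied, so patient's share is 15% × $289 = $43.35. Patient pays $43.35; OOP now $1,031.40. Plan pays $289 − $43.35 = $245.65.
#4 ($600): deductible already satisfied, so patient's share is 15% × $600 = $90. Patient pays $90; OOP now $1,121.40. Insurer: $600 − $90 = $510.
#5 ($13,550): 15% coinsurance on $13,550 = $2,032.50. OOP would hit $3,153.90 > $1,275, so the cap limits the patient to $1,275 − $1,121.40 = $153.60. Plan pays $13,550 − $153.60 = $13,396.40.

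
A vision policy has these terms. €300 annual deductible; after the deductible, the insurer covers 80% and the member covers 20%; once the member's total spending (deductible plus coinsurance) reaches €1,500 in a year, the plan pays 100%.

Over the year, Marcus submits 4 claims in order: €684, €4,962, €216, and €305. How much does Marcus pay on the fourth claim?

€61

Claim 1 (€684): €300 finishes the deductible; €384 goes to coinsurance; 20% of €384 = €76.80. Member pays €376.80; OOP now €376.80.
Claim 2 (€4,962): 20% coinsurance on €4,962 = €992.40. Member owes €992.40 (running OOP €1,369.20).
Claim 3 (€216): deductible already satisfied, so member's share is 20% × €216 = €43.20. Cost to member: €43.20. OOP to date €1,412.40.
Claim 4 (€305): deductible already satisfied, so member's share is 20% × €305 = €61. Cost to member: €61. OOP to date €1,473.40.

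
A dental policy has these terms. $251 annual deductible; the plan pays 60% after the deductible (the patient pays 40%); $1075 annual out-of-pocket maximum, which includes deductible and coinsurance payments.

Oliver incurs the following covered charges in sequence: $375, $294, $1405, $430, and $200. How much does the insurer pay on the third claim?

Claim 1 — $375: $251 finishes the deductible; $124 goes to coinsurance; 40% of $124 = $49.60. Cost to patient: $300.60. OOP to date $300.60. Plan pays $375 − $300.60 = $74.40.
Claim 2 — $294: 40% coinsurance on $294 = $117.60. Patient pays $117.60; OOP now $418.20. Insurer: $294 − $117.60 = $176.40.
Claim 3 — $1405: 40% coinsurance on $1405 = $562. Cost to patient: $562. OOP to date $980.20. Insurer: $1405 − $562 = $843.

$843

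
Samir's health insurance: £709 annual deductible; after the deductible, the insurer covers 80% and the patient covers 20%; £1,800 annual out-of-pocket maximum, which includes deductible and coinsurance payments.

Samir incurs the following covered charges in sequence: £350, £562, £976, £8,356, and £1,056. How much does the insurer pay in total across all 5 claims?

Claim 1 (£350): all of it applies to the deductible. Patient pays £350; OOP now £350. Plan pays £350 − £350 = £0.
Claim 2 (£562): deductible takes £359, £203 remains; patient's 20% is £40.60. Cost to patient: £399.60. OOP to date £749.60. Insurer: £562 − £399.60 = £162.40.
Claim 3 (£976): 20% coinsurance on £976 = £195.20. Patient pays £195.20; OOP now £944.80. Plan pays £976 − £195.20 = £780.80.
Claim 4 (£8,356): 20% coinsurance on £8,356 = £1,671.20. OOP would hit £2,616 > £1,800, so the cap limits the patient to £1,800 − £944.80 = £855.20. Plan pays £8,356 − £855.20 = £7,500.80.
Claim 5 (£1,056): 20% coinsurance on £1,056 = £211.20. That would push OOP to £2,011.20, over the £1,800 cap, so patient pays £1,800 − £1,800 = £0. Plan pays £1,056 − £0 = £1,056.
Insurer total: £0 + £162.40 + £780.80 + £7,500.80 + £1,056 = £9,500.

£9,500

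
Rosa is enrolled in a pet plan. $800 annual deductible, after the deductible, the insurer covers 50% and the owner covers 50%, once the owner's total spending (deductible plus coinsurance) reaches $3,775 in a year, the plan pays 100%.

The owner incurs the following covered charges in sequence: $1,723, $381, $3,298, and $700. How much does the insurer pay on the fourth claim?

$350

Claim 1 ($1,723): deductible takes $800, $923 remains; owner's 50% is $461.50. Owner owes $1,261.50 (running OOP $1,261.50). Plan pays $1,723 − $1,261.50 = $461.50.
Claim 2 ($381): deductible met; 50% of $381 = $190.50. Cost to owner: $190.50. OOP to date $1,452. Plan pays $381 − $190.50 = $190.50.
Claim 3 ($3,298): 50% coinsurance on $3,298 = $1,649. Cost to owner: $1,649. OOP to date $3,101. Insurer: $3,298 − $1,649 = $1,649.
Claim 4 ($700): deductible met; 50% of $700 = $350. Owner pays $350; OOP now $3,451. Insurer: $700 − $350 = $350.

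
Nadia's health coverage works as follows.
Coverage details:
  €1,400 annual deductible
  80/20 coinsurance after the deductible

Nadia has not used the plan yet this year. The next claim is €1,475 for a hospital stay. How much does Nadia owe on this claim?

Nothing has been paid toward the €1,400 deductible, so the first €1,400 of this charge is applied there.
That leaves €1,475 − €1,400 = €75 for coinsurance.
Coinsurance: €75 × 20% = €15.
That puts the patient's cost at €1,400 + €15 = €1,415.

€1,415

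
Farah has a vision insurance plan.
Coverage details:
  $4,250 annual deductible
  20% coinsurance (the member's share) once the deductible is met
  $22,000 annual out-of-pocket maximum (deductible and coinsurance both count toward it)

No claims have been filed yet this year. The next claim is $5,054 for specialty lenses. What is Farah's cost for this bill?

Deductible not yet touched, so the first $4,250 of the bill goes to the deductible.
The remaining $804 (= $5,054 − $4,250) moves to coinsurance.
Coinsurance: $804 × 20% = $160.80.
That puts the member's cost at $4,250 + $160.80 = $4,410.80 before any cap.
Cumulative spending $0 + $4,410.80 = $4,410.80 stays under the $22,000 maximum.

$4,410.80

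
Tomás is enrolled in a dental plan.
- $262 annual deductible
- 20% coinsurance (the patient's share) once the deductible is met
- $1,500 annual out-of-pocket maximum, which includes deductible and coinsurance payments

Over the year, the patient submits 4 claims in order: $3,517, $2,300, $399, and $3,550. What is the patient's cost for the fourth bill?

Claim 1 ($3,517): $262 finishes the deductible; $3,255 goes to coinsurance; 20% of $3,255 = $651. Patient pays $913; OOP now $913.
Claim 2 ($2,300): deductible already satisfied, so patient's share is 20% × $2,300 = $460. Patient pays $460; OOP now $1,373.
Claim 3 ($399): deductible met; 20% of $399 = $79.80. Patient owes $79.80 (running OOP $1,452.80).
Claim 4 ($3,550): deductible met; 20% of $3,550 = $710. OOP would hit $2,162.80 > $1,500, so the cap limits the patient to $1,500 − $1,452.80 = $47.20.

$47.20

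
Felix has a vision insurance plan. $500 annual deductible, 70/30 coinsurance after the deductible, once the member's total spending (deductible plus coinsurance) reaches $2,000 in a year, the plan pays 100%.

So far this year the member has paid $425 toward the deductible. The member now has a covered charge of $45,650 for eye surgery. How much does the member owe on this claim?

$1,575

Remaining deductible: $500 − $425 = $75.
That leaves $45,650 − $75 = $45,575 for coinsurance.
Coinsurance: $45,575 × 30% = $13,672.50.
Member responsibility before any cap: $75 + $13,672.50 = $13,747.50.
Adding $13,747.50 to the $425 already spent would give $14,172.50, which exceeds the $2,000 cap; the member pays just $2,000 − $425 = $1,575.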